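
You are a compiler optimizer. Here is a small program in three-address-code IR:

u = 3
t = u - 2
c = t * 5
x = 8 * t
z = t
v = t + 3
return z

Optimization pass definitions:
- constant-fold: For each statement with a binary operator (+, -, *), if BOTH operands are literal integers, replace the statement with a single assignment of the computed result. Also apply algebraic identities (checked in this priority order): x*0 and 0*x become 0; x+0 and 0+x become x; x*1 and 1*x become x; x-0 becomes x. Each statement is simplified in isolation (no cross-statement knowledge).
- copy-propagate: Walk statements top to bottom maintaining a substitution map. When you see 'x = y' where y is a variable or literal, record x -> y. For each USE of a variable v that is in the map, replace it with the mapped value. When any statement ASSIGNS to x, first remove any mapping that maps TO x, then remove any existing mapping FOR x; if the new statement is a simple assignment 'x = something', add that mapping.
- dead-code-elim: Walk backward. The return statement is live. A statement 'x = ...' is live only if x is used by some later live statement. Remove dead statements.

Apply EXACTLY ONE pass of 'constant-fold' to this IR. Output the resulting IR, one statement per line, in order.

Answer: u = 3
t = u - 2
c = t * 5
x = 8 * t
z = t
v = t + 3
return z

Derivation:
Applying constant-fold statement-by-statement:
  [1] u = 3  (unchanged)
  [2] t = u - 2  (unchanged)
  [3] c = t * 5  (unchanged)
  [4] x = 8 * t  (unchanged)
  [5] z = t  (unchanged)
  [6] v = t + 3  (unchanged)
  [7] return z  (unchanged)
Result (7 stmts):
  u = 3
  t = u - 2
  c = t * 5
  x = 8 * t
  z = t
  v = t + 3
  return z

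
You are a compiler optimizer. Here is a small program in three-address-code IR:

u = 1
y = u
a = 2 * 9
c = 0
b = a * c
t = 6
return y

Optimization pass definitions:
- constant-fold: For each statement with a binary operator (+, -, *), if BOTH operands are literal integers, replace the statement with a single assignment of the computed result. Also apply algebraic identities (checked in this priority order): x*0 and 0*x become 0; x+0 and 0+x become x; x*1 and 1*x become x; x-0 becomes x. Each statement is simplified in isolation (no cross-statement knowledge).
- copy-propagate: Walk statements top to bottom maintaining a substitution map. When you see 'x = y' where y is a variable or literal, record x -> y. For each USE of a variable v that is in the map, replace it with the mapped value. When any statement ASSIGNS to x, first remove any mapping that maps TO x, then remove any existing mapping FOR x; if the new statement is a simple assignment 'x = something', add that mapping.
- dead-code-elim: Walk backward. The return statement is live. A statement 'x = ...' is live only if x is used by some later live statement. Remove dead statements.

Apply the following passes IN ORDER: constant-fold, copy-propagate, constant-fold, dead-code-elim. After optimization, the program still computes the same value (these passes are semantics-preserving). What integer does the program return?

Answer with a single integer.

Answer: 1

Derivation:
Initial IR:
  u = 1
  y = u
  a = 2 * 9
  c = 0
  b = a * c
  t = 6
  return y
After constant-fold (7 stmts):
  u = 1
  y = u
  a = 18
  c = 0
  b = a * c
  t = 6
  return y
After copy-propagate (7 stmts):
  u = 1
  y = 1
  a = 18
  c = 0
  b = 18 * 0
  t = 6
  return 1
After constant-fold (7 stmts):
  u = 1
  y = 1
  a = 18
  c = 0
  b = 0
  t = 6
  return 1
After dead-code-elim (1 stmts):
  return 1
Evaluate:
  u = 1  =>  u = 1
  y = u  =>  y = 1
  a = 2 * 9  =>  a = 18
  c = 0  =>  c = 0
  b = a * c  =>  b = 0
  t = 6  =>  t = 6
  return y = 1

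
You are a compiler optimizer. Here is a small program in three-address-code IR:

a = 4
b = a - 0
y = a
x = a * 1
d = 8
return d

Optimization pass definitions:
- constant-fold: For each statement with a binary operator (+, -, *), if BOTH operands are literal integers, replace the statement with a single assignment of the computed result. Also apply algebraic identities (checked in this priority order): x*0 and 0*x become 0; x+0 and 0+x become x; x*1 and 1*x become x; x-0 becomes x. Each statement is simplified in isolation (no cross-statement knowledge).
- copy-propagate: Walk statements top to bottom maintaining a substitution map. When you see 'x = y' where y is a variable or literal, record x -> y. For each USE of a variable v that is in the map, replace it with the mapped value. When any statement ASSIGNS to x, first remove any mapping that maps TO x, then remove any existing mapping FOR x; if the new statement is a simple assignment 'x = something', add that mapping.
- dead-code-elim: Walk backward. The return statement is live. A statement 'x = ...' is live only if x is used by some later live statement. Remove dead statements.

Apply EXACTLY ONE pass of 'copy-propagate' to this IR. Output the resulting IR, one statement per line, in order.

Answer: a = 4
b = 4 - 0
y = 4
x = 4 * 1
d = 8
return 8

Derivation:
Applying copy-propagate statement-by-statement:
  [1] a = 4  (unchanged)
  [2] b = a - 0  -> b = 4 - 0
  [3] y = a  -> y = 4
  [4] x = a * 1  -> x = 4 * 1
  [5] d = 8  (unchanged)
  [6] return d  -> return 8
Result (6 stmts):
  a = 4
  b = 4 - 0
  y = 4
  x = 4 * 1
  d = 8
  return 8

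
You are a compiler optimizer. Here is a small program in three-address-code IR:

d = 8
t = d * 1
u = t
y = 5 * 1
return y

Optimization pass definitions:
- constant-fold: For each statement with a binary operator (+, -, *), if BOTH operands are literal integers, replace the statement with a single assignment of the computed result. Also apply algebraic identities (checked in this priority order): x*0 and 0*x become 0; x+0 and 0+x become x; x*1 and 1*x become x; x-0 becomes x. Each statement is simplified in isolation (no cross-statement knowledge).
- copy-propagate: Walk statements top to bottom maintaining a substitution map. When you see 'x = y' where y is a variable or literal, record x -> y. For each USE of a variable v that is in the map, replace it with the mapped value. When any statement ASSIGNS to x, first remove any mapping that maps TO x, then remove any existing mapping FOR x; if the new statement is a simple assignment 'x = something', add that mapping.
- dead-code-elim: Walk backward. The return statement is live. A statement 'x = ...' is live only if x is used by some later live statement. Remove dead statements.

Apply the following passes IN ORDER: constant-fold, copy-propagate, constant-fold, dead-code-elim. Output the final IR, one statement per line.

Initial IR:
  d = 8
  t = d * 1
  u = t
  y = 5 * 1
  return y
After constant-fold (5 stmts):
  d = 8
  t = d
  u = t
  y = 5
  return y
After copy-propagate (5 stmts):
  d = 8
  t = 8
  u = 8
  y = 5
  return 5
After constant-fold (5 stmts):
  d = 8
  t = 8
  u = 8
  y = 5
  return 5
After dead-code-elim (1 stmts):
  return 5

Answer: return 5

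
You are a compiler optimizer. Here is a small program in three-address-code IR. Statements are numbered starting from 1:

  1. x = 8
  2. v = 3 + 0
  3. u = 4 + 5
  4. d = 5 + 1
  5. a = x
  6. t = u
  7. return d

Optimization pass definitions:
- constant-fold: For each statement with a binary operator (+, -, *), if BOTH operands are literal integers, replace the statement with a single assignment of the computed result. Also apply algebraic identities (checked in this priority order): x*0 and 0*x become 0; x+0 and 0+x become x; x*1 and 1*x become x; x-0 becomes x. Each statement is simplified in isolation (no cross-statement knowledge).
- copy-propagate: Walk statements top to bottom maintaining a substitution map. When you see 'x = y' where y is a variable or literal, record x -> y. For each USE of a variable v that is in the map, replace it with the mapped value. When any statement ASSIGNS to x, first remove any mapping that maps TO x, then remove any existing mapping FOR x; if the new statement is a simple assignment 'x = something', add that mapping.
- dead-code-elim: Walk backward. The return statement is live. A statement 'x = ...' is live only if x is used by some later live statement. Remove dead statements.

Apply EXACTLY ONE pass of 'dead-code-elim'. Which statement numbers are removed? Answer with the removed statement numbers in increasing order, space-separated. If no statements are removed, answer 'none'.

Backward liveness scan:
Stmt 1 'x = 8': DEAD (x not in live set [])
Stmt 2 'v = 3 + 0': DEAD (v not in live set [])
Stmt 3 'u = 4 + 5': DEAD (u not in live set [])
Stmt 4 'd = 5 + 1': KEEP (d is live); live-in = []
Stmt 5 'a = x': DEAD (a not in live set ['d'])
Stmt 6 't = u': DEAD (t not in live set ['d'])
Stmt 7 'return d': KEEP (return); live-in = ['d']
Removed statement numbers: [1, 2, 3, 5, 6]
Surviving IR:
  d = 5 + 1
  return d

Answer: 1 2 3 5 6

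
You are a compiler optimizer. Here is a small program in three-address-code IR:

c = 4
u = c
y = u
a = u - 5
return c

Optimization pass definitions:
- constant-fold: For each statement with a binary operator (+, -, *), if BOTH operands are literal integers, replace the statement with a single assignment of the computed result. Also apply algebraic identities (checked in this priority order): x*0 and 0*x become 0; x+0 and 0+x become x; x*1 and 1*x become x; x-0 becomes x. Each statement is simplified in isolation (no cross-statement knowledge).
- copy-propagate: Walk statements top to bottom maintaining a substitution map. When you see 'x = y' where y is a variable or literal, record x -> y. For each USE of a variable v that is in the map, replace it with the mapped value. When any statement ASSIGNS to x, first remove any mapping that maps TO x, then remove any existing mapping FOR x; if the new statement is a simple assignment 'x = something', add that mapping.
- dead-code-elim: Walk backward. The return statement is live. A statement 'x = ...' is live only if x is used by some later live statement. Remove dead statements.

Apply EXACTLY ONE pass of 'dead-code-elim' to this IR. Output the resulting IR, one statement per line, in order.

Applying dead-code-elim statement-by-statement:
  [5] return c  -> KEEP (return); live=['c']
  [4] a = u - 5  -> DEAD (a not live)
  [3] y = u  -> DEAD (y not live)
  [2] u = c  -> DEAD (u not live)
  [1] c = 4  -> KEEP; live=[]
Result (2 stmts):
  c = 4
  return c

Answer: c = 4
return c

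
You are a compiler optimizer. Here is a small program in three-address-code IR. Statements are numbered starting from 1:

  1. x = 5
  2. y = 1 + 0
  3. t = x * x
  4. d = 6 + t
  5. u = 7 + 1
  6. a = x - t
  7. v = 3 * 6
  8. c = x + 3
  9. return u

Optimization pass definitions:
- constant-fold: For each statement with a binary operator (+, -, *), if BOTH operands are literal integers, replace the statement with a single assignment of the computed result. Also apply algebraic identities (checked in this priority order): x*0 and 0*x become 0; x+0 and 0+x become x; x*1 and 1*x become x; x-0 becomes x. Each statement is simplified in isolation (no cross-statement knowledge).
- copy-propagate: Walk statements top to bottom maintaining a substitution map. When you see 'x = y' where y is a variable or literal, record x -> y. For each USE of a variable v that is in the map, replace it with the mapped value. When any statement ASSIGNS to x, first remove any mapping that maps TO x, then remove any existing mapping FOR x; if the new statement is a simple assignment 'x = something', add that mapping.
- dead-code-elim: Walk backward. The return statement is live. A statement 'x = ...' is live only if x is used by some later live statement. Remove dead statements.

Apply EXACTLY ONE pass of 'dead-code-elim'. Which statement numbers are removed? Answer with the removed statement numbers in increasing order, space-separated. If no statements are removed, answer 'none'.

Answer: 1 2 3 4 6 7 8

Derivation:
Backward liveness scan:
Stmt 1 'x = 5': DEAD (x not in live set [])
Stmt 2 'y = 1 + 0': DEAD (y not in live set [])
Stmt 3 't = x * x': DEAD (t not in live set [])
Stmt 4 'd = 6 + t': DEAD (d not in live set [])
Stmt 5 'u = 7 + 1': KEEP (u is live); live-in = []
Stmt 6 'a = x - t': DEAD (a not in live set ['u'])
Stmt 7 'v = 3 * 6': DEAD (v not in live set ['u'])
Stmt 8 'c = x + 3': DEAD (c not in live set ['u'])
Stmt 9 'return u': KEEP (return); live-in = ['u']
Removed statement numbers: [1, 2, 3, 4, 6, 7, 8]
Surviving IR:
  u = 7 + 1
  return u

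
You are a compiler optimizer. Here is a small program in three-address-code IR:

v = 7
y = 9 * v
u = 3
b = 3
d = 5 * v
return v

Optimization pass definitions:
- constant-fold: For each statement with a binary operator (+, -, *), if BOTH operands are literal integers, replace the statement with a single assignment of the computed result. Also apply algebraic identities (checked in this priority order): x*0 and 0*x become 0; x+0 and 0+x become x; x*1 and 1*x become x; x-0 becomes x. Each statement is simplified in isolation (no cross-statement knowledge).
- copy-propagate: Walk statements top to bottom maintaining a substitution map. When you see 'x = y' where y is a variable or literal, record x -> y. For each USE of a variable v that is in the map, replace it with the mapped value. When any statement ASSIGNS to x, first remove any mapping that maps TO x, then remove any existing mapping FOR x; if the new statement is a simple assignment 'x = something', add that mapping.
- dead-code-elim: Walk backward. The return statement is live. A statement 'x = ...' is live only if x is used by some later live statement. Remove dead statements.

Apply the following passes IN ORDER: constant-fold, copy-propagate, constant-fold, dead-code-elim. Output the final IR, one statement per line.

Initial IR:
  v = 7
  y = 9 * v
  u = 3
  b = 3
  d = 5 * v
  return v
After constant-fold (6 stmts):
  v = 7
  y = 9 * v
  u = 3
  b = 3
  d = 5 * v
  return v
After copy-propagate (6 stmts):
  v = 7
  y = 9 * 7
  u = 3
  b = 3
  d = 5 * 7
  return 7
After constant-fold (6 stmts):
  v = 7
  y = 63
  u = 3
  b = 3
  d = 35
  return 7
After dead-code-elim (1 stmts):
  return 7

Answer: return 7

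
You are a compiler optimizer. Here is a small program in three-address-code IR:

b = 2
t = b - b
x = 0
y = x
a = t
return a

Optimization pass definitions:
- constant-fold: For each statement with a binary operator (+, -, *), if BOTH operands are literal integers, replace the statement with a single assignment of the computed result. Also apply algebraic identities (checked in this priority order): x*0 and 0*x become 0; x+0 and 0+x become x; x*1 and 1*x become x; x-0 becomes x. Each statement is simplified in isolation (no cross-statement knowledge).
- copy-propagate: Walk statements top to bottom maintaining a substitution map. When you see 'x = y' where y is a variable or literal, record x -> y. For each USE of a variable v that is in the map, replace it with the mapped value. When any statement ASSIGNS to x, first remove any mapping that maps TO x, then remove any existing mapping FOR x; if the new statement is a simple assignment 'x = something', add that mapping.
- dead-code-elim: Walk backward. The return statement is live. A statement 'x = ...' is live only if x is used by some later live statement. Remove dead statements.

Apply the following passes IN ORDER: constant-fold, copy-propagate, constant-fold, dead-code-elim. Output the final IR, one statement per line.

Answer: t = 0
return t

Derivation:
Initial IR:
  b = 2
  t = b - b
  x = 0
  y = x
  a = t
  return a
After constant-fold (6 stmts):
  b = 2
  t = b - b
  x = 0
  y = x
  a = t
  return a
After copy-propagate (6 stmts):
  b = 2
  t = 2 - 2
  x = 0
  y = 0
  a = t
  return t
After constant-fold (6 stmts):
  b = 2
  t = 0
  x = 0
  y = 0
  a = t
  return t
After dead-code-elim (2 stmts):
  t = 0
  return t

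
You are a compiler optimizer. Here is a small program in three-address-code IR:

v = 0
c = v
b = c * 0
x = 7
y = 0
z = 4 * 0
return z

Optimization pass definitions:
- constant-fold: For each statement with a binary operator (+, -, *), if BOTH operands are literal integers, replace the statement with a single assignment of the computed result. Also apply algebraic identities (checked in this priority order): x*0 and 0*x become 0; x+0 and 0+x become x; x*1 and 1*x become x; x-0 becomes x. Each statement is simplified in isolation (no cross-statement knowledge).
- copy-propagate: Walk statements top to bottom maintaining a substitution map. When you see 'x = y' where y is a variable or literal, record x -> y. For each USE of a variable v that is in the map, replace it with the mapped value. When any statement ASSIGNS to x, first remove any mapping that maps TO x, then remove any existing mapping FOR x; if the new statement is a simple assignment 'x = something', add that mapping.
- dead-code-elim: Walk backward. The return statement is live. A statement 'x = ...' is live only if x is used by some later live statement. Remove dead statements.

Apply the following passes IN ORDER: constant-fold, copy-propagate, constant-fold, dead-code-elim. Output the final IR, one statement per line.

Answer: return 0

Derivation:
Initial IR:
  v = 0
  c = v
  b = c * 0
  x = 7
  y = 0
  z = 4 * 0
  return z
After constant-fold (7 stmts):
  v = 0
  c = v
  b = 0
  x = 7
  y = 0
  z = 0
  return z
After copy-propagate (7 stmts):
  v = 0
  c = 0
  b = 0
  x = 7
  y = 0
  z = 0
  return 0
After constant-fold (7 stmts):
  v = 0
  c = 0
  b = 0
  x = 7
  y = 0
  z = 0
  return 0
After dead-code-elim (1 stmts):
  return 0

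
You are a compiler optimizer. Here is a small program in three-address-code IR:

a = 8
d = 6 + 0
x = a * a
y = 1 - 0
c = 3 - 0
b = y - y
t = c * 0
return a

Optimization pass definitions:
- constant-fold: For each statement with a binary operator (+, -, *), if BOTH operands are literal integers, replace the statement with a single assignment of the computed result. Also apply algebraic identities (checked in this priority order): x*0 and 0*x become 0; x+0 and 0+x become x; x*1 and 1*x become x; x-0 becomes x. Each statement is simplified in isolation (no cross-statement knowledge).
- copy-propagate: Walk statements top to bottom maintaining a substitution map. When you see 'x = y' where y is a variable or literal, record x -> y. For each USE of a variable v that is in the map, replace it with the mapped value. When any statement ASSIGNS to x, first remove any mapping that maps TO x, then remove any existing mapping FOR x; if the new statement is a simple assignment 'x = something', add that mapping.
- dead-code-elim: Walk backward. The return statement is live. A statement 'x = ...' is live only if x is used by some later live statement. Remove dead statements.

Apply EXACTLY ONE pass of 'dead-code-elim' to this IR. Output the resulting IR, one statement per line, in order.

Applying dead-code-elim statement-by-statement:
  [8] return a  -> KEEP (return); live=['a']
  [7] t = c * 0  -> DEAD (t not live)
  [6] b = y - y  -> DEAD (b not live)
  [5] c = 3 - 0  -> DEAD (c not live)
  [4] y = 1 - 0  -> DEAD (y not live)
  [3] x = a * a  -> DEAD (x not live)
  [2] d = 6 + 0  -> DEAD (d not live)
  [1] a = 8  -> KEEP; live=[]
Result (2 stmts):
  a = 8
  return a

Answer: a = 8
return a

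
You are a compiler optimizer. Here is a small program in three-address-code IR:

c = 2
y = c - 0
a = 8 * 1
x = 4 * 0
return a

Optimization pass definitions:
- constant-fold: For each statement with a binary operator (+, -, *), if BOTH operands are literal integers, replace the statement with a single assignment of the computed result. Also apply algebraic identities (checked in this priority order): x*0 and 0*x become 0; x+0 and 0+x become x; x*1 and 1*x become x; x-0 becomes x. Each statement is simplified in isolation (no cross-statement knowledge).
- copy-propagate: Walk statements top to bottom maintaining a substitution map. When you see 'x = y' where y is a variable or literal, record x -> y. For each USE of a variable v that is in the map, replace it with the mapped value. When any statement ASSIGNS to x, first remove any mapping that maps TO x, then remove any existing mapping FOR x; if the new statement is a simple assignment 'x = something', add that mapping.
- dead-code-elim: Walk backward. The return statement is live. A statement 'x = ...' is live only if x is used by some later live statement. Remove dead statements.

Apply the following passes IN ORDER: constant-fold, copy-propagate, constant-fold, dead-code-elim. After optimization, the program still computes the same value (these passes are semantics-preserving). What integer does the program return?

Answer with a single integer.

Initial IR:
  c = 2
  y = c - 0
  a = 8 * 1
  x = 4 * 0
  return a
After constant-fold (5 stmts):
  c = 2
  y = c
  a = 8
  x = 0
  return a
After copy-propagate (5 stmts):
  c = 2
  y = 2
  a = 8
  x = 0
  return 8
After constant-fold (5 stmts):
  c = 2
  y = 2
  a = 8
  x = 0
  return 8
After dead-code-elim (1 stmts):
  return 8
Evaluate:
  c = 2  =>  c = 2
  y = c - 0  =>  y = 2
  a = 8 * 1  =>  a = 8
  x = 4 * 0  =>  x = 0
  return a = 8

Answer: 8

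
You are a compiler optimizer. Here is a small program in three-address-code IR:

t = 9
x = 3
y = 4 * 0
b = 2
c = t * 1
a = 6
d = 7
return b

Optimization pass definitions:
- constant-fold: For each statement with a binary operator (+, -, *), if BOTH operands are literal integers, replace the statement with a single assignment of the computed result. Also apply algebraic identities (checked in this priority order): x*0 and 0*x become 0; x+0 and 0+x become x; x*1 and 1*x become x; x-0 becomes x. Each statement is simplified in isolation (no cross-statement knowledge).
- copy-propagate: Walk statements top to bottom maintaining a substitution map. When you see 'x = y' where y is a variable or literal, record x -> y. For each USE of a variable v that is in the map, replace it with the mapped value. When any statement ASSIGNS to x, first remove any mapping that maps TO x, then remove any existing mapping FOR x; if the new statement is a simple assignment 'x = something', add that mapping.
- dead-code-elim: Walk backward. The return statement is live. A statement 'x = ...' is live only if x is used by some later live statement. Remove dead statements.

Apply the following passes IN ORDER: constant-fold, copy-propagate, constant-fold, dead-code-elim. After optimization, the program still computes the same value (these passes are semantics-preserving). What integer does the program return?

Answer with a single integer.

Initial IR:
  t = 9
  x = 3
  y = 4 * 0
  b = 2
  c = t * 1
  a = 6
  d = 7
  return b
After constant-fold (8 stmts):
  t = 9
  x = 3
  y = 0
  b = 2
  c = t
  a = 6
  d = 7
  return b
After copy-propagate (8 stmts):
  t = 9
  x = 3
  y = 0
  b = 2
  c = 9
  a = 6
  d = 7
  return 2
After constant-fold (8 stmts):
  t = 9
  x = 3
  y = 0
  b = 2
  c = 9
  a = 6
  d = 7
  return 2
After dead-code-elim (1 stmts):
  return 2
Evaluate:
  t = 9  =>  t = 9
  x = 3  =>  x = 3
  y = 4 * 0  =>  y = 0
  b = 2  =>  b = 2
  c = t * 1  =>  c = 9
  a = 6  =>  a = 6
  d = 7  =>  d = 7
  return b = 2

Answer: 2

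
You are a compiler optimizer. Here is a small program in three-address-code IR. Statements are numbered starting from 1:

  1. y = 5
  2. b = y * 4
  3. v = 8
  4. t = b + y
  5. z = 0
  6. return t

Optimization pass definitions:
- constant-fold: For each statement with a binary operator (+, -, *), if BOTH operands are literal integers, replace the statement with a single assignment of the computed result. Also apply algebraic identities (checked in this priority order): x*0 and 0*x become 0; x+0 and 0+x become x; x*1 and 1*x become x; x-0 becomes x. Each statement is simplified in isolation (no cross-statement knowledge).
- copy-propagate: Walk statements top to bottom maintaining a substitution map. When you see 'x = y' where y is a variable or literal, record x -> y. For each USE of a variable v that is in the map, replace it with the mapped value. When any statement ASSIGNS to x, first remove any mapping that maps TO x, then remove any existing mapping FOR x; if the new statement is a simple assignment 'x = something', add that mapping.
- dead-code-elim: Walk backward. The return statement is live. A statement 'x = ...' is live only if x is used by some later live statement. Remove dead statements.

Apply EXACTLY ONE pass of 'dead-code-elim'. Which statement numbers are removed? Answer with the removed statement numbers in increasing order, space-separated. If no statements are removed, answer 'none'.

Backward liveness scan:
Stmt 1 'y = 5': KEEP (y is live); live-in = []
Stmt 2 'b = y * 4': KEEP (b is live); live-in = ['y']
Stmt 3 'v = 8': DEAD (v not in live set ['b', 'y'])
Stmt 4 't = b + y': KEEP (t is live); live-in = ['b', 'y']
Stmt 5 'z = 0': DEAD (z not in live set ['t'])
Stmt 6 'return t': KEEP (return); live-in = ['t']
Removed statement numbers: [3, 5]
Surviving IR:
  y = 5
  b = y * 4
  t = b + y
  return t

Answer: 3 5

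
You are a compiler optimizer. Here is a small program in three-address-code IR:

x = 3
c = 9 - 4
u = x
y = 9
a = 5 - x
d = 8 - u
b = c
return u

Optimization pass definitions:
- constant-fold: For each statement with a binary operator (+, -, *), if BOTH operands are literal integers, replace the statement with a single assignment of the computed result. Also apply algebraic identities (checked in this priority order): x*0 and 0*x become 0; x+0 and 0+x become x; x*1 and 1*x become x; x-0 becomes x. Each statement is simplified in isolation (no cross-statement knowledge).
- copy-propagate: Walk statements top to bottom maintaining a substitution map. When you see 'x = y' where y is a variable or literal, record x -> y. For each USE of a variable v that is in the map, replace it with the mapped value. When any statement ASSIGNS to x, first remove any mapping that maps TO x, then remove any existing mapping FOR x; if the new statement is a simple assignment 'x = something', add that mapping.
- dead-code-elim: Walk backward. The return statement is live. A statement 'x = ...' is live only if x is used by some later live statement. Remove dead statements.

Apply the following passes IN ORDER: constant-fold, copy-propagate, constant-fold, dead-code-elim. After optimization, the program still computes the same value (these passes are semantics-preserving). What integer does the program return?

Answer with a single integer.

Answer: 3

Derivation:
Initial IR:
  x = 3
  c = 9 - 4
  u = x
  y = 9
  a = 5 - x
  d = 8 - u
  b = c
  return u
After constant-fold (8 stmts):
  x = 3
  c = 5
  u = x
  y = 9
  a = 5 - x
  d = 8 - u
  b = c
  return u
After copy-propagate (8 stmts):
  x = 3
  c = 5
  u = 3
  y = 9
  a = 5 - 3
  d = 8 - 3
  b = 5
  return 3
After constant-fold (8 stmts):
  x = 3
  c = 5
  u = 3
  y = 9
  a = 2
  d = 5
  b = 5
  return 3
After dead-code-elim (1 stmts):
  return 3
Evaluate:
  x = 3  =>  x = 3
  c = 9 - 4  =>  c = 5
  u = x  =>  u = 3
  y = 9  =>  y = 9
  a = 5 - x  =>  a = 2
  d = 8 - u  =>  d = 5
  b = c  =>  b = 5
  return u = 3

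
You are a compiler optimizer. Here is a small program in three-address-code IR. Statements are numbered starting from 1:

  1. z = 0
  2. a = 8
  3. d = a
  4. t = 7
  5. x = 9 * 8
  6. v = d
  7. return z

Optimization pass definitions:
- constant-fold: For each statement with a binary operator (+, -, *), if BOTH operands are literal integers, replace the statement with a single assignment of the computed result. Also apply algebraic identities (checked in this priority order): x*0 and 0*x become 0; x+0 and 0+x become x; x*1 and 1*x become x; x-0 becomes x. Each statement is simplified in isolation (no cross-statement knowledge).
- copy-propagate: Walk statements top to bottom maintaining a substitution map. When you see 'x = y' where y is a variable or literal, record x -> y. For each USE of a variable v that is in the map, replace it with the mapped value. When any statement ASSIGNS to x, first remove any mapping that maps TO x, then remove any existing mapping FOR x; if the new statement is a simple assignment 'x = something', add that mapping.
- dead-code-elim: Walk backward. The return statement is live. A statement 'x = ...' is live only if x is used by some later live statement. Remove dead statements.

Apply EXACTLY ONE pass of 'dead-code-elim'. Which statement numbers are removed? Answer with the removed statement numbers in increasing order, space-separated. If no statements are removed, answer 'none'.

Backward liveness scan:
Stmt 1 'z = 0': KEEP (z is live); live-in = []
Stmt 2 'a = 8': DEAD (a not in live set ['z'])
Stmt 3 'd = a': DEAD (d not in live set ['z'])
Stmt 4 't = 7': DEAD (t not in live set ['z'])
Stmt 5 'x = 9 * 8': DEAD (x not in live set ['z'])
Stmt 6 'v = d': DEAD (v not in live set ['z'])
Stmt 7 'return z': KEEP (return); live-in = ['z']
Removed statement numbers: [2, 3, 4, 5, 6]
Surviving IR:
  z = 0
  return z

Answer: 2 3 4 5 6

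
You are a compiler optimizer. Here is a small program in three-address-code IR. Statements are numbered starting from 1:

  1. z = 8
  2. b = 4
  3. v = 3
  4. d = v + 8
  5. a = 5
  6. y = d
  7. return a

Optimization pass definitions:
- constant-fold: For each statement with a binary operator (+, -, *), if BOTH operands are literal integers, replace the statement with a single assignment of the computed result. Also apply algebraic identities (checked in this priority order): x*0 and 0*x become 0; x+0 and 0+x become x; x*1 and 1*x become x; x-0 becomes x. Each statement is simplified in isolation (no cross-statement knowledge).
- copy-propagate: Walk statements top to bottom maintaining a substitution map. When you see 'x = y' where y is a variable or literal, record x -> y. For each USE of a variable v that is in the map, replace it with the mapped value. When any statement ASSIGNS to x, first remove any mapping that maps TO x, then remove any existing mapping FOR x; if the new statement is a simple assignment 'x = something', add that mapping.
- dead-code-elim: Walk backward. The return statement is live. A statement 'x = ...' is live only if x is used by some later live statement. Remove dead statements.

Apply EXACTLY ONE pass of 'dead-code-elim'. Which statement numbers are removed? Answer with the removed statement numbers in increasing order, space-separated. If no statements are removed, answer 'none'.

Backward liveness scan:
Stmt 1 'z = 8': DEAD (z not in live set [])
Stmt 2 'b = 4': DEAD (b not in live set [])
Stmt 3 'v = 3': DEAD (v not in live set [])
Stmt 4 'd = v + 8': DEAD (d not in live set [])
Stmt 5 'a = 5': KEEP (a is live); live-in = []
Stmt 6 'y = d': DEAD (y not in live set ['a'])
Stmt 7 'return a': KEEP (return); live-in = ['a']
Removed statement numbers: [1, 2, 3, 4, 6]
Surviving IR:
  a = 5
  return a

Answer: 1 2 3 4 6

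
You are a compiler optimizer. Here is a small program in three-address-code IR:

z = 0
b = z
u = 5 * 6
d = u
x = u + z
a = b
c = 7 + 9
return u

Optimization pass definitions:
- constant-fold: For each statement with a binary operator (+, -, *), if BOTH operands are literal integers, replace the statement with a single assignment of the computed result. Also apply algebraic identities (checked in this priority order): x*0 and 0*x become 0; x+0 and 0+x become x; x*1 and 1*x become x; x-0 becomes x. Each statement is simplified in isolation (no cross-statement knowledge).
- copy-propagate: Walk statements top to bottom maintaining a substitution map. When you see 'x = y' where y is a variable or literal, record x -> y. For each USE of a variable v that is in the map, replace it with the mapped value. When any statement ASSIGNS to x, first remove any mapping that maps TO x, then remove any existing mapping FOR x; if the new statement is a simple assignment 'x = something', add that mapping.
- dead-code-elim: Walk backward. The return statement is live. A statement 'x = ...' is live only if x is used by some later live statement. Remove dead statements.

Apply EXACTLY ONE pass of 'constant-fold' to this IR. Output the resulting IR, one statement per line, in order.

Applying constant-fold statement-by-statement:
  [1] z = 0  (unchanged)
  [2] b = z  (unchanged)
  [3] u = 5 * 6  -> u = 30
  [4] d = u  (unchanged)
  [5] x = u + z  (unchanged)
  [6] a = b  (unchanged)
  [7] c = 7 + 9  -> c = 16
  [8] return u  (unchanged)
Result (8 stmts):
  z = 0
  b = z
  u = 30
  d = u
  x = u + z
  a = b
  c = 16
  return u

Answer: z = 0
b = z
u = 30
d = u
x = u + z
a = b
c = 16
return u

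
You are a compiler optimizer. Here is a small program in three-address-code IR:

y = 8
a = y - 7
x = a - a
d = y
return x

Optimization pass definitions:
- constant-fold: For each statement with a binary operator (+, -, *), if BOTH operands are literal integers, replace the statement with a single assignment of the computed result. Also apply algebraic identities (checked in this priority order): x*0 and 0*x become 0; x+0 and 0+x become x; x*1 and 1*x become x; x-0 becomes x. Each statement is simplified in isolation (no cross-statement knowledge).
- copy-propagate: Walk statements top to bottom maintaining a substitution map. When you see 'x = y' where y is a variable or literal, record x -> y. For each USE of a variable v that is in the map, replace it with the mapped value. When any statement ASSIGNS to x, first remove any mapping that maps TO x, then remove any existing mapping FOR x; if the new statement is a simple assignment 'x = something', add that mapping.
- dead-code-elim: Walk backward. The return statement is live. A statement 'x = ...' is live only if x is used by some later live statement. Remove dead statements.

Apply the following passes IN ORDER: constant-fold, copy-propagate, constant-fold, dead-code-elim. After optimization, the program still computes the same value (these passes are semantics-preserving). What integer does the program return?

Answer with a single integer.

Answer: 0

Derivation:
Initial IR:
  y = 8
  a = y - 7
  x = a - a
  d = y
  return x
After constant-fold (5 stmts):
  y = 8
  a = y - 7
  x = a - a
  d = y
  return x
After copy-propagate (5 stmts):
  y = 8
  a = 8 - 7
  x = a - a
  d = 8
  return x
After constant-fold (5 stmts):
  y = 8
  a = 1
  x = a - a
  d = 8
  return x
After dead-code-elim (3 stmts):
  a = 1
  x = a - a
  return x
Evaluate:
  y = 8  =>  y = 8
  a = y - 7  =>  a = 1
  x = a - a  =>  x = 0
  d = y  =>  d = 8
  return x = 0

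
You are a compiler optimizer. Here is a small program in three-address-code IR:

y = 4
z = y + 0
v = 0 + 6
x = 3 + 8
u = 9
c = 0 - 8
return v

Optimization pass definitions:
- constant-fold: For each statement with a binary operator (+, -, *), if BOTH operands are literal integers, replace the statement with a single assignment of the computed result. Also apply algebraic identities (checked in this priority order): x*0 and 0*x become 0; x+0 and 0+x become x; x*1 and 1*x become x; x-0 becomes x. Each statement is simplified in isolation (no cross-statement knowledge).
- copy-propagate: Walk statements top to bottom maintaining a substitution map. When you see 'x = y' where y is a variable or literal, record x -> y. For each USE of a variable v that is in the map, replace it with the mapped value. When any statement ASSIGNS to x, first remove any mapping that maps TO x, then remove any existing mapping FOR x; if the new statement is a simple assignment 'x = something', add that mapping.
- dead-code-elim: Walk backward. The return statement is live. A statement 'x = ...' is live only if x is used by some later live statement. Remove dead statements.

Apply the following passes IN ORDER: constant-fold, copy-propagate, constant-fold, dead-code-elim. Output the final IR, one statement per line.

Answer: return 6

Derivation:
Initial IR:
  y = 4
  z = y + 0
  v = 0 + 6
  x = 3 + 8
  u = 9
  c = 0 - 8
  return v
After constant-fold (7 stmts):
  y = 4
  z = y
  v = 6
  x = 11
  u = 9
  c = -8
  return v
After copy-propagate (7 stmts):
  y = 4
  z = 4
  v = 6
  x = 11
  u = 9
  c = -8
  return 6
After constant-fold (7 stmts):
  y = 4
  z = 4
  v = 6
  x = 11
  u = 9
  c = -8
  return 6
After dead-code-elim (1 stmts):
  return 6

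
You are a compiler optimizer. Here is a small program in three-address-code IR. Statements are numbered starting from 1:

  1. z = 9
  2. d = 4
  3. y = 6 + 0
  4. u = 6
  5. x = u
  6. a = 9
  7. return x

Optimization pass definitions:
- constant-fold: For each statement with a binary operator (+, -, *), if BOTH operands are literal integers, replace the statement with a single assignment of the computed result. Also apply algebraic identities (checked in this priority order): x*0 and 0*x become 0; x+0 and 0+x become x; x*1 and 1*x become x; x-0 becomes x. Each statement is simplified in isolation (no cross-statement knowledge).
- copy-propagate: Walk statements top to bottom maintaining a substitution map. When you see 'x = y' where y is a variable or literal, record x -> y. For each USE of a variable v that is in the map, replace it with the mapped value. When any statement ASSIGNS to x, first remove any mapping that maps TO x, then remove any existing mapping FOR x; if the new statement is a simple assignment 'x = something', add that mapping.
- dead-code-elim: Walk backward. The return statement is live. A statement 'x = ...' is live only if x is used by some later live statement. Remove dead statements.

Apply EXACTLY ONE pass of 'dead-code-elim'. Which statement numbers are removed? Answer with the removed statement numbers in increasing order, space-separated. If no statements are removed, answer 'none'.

Answer: 1 2 3 6

Derivation:
Backward liveness scan:
Stmt 1 'z = 9': DEAD (z not in live set [])
Stmt 2 'd = 4': DEAD (d not in live set [])
Stmt 3 'y = 6 + 0': DEAD (y not in live set [])
Stmt 4 'u = 6': KEEP (u is live); live-in = []
Stmt 5 'x = u': KEEP (x is live); live-in = ['u']
Stmt 6 'a = 9': DEAD (a not in live set ['x'])
Stmt 7 'return x': KEEP (return); live-in = ['x']
Removed statement numbers: [1, 2, 3, 6]
Surviving IR:
  u = 6
  x = u
  return x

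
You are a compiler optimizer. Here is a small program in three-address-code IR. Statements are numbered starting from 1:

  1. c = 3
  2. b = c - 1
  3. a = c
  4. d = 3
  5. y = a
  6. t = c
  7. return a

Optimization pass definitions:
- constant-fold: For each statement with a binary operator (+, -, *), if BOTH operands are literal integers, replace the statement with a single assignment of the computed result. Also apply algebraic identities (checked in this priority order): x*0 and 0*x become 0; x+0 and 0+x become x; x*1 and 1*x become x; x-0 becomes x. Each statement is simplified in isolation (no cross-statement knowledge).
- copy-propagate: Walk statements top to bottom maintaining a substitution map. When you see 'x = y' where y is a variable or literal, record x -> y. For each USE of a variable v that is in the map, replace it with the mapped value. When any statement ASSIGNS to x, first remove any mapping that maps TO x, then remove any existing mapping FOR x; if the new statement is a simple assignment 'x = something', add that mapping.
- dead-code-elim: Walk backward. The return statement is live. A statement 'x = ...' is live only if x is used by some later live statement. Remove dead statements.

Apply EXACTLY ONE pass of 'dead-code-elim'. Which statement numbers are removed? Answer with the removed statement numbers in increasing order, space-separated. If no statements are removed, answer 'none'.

Answer: 2 4 5 6

Derivation:
Backward liveness scan:
Stmt 1 'c = 3': KEEP (c is live); live-in = []
Stmt 2 'b = c - 1': DEAD (b not in live set ['c'])
Stmt 3 'a = c': KEEP (a is live); live-in = ['c']
Stmt 4 'd = 3': DEAD (d not in live set ['a'])
Stmt 5 'y = a': DEAD (y not in live set ['a'])
Stmt 6 't = c': DEAD (t not in live set ['a'])
Stmt 7 'return a': KEEP (return); live-in = ['a']
Removed statement numbers: [2, 4, 5, 6]
Surviving IR:
  c = 3
  a = c
  return a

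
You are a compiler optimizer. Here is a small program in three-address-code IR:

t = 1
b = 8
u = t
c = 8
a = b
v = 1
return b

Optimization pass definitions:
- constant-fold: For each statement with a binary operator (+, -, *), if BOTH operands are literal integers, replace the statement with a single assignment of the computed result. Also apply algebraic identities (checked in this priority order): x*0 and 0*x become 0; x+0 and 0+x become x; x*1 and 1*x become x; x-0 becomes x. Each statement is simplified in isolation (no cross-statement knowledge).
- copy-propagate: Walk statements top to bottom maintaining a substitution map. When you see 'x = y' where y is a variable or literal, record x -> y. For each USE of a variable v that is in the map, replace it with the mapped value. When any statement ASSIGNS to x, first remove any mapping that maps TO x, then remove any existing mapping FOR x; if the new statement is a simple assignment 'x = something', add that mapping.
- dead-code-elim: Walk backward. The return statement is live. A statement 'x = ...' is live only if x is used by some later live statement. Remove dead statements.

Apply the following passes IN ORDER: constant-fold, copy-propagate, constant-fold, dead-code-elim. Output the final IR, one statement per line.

Answer: return 8

Derivation:
Initial IR:
  t = 1
  b = 8
  u = t
  c = 8
  a = b
  v = 1
  return b
After constant-fold (7 stmts):
  t = 1
  b = 8
  u = t
  c = 8
  a = b
  v = 1
  return b
After copy-propagate (7 stmts):
  t = 1
  b = 8
  u = 1
  c = 8
  a = 8
  v = 1
  return 8
After constant-fold (7 stmts):
  t = 1
  b = 8
  u = 1
  c = 8
  a = 8
  v = 1
  return 8
After dead-code-elim (1 stmts):
  return 8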